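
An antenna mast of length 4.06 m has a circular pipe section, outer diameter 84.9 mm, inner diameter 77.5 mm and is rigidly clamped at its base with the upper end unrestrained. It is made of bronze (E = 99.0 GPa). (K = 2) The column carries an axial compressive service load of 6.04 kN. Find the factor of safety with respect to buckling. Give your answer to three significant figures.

d_o = 84.9 mm, d_i = 77.5 mm
I = π(d_o⁴ − d_i⁴)/64 = π(84.9⁴ − 77.50⁴)/64 = 7.795×10^5 mm⁴
I = 7.795×10^5 mm⁴ = 7.795×10^-7 m⁴
Effective length L_e = K·L = 2 × 4.06 = 8.120 m
P_cr = π²EI / L_e² = π² × 99.0×10⁹ × 7.795×10^-7 / 8.120² = 1.155×10^4 N
Factor of safety n = P_cr / P = 11.552 / 6.04 = 1.91

n ≈ 1.91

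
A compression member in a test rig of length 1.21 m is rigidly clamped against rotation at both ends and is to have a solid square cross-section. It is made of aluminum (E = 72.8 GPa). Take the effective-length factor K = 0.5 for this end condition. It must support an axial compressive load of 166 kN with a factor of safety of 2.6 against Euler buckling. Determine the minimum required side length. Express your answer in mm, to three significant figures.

a ≈ 40.3 mm

Required P_cr = n·P = 2.6 × 166 = 431.6 kN
L_e = K·L = 0.5 × 1.21 = 0.6050 m
Required I = P_cr·L_e²/(π²E) = 4.316×10^5 × 0.6050² / (π² × 7.28×10^10) = 2.199×10^-7 m⁴
I_req = 2.199×10^5 mm⁴
Solid square: I = a⁴/12  ⇒  a = (12I)^(1/4) = (12×2.199×10^5)^(1/4) = 40.3 mm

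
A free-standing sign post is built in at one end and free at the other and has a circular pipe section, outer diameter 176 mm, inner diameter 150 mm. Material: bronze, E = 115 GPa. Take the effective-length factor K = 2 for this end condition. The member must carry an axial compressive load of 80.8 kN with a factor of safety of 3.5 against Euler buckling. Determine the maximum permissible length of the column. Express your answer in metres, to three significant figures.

L_max ≈ 4.72 m

d_o = 176 mm, d_i = 150 mm
I = π(d_o⁴ − d_i⁴)/64 = π(176⁴ − 150.0⁴)/64 = 2.225×10^7 mm⁴
I = 2.225×10^-5 m⁴
Required critical load P_cr = n·P = 3.5 × 80.8 = 282.8 kN = 2.828×10^5 N
From P_cr = π²EI/(K·L)²:  L = (1/K)·√(π²EI/P_cr) = (1/2)·√(π²×1.15×10^11×2.225×10^-5/2.828×10^5)
L = 4.72 m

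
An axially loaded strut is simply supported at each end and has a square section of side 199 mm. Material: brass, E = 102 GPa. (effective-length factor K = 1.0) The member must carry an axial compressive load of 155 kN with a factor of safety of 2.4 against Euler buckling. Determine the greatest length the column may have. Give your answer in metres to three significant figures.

I = a⁴/12 = 199⁴/12 = 1.307×10^8 mm⁴
I = 1.307×10^-4 m⁴
Required critical load P_cr = n·P = 2.4 × 155 = 372.0 kN = 3.720×10^5 N
From P_cr = π²EI/(K·L)²:  L = (1/K)·√(π²EI/P_cr) = (1/1)·√(π²×1.02×10^11×1.307×10^-4/3.720×10^5)
L = 18.8 m

L_max ≈ 18.8 m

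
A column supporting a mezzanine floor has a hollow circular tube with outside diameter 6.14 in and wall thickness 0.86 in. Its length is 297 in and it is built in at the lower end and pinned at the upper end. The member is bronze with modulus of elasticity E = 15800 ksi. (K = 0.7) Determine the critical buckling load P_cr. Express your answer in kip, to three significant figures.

P_cr ≈ 184 kip

Inner diameter d_i = 6.14 − 2×0.86 = 4.420 in
I = π(d_o⁴ − d_i⁴)/64 = π(6.14⁴ − 4.420⁴)/64 = 51.03 in⁴
Effective length L_e = K·L = 0.7 × 297 = 207.9 in
P_cr = π²EI / L_e² = π² × 15800×10³ × 51.03 / 207.9² = 1.841×10^5 lb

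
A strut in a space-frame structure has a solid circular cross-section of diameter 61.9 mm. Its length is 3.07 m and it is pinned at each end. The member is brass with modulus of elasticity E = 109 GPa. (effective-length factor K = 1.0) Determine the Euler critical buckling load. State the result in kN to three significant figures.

P_cr ≈ 82.3 kN

I = πd⁴/64 = π×61.9⁴/64 = 7.207×10^5 mm⁴
I = 7.207×10^5 mm⁴ = 7.207×10^-7 m⁴
Effective length L_e = K·L = 1 × 3.07 = 3.070 m
P_cr = π²EI / L_e² = π² × 109×10⁹ × 7.207×10^-7 / 3.070² = 8.226×10^4 N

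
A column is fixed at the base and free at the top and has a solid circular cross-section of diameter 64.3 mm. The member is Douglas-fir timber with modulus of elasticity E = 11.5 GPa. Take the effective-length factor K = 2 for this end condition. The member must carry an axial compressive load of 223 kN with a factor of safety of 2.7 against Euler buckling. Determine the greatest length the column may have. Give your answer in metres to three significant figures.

I = πd⁴/64 = π×64.3⁴/64 = 8.391×10^5 mm⁴
I = 8.391×10^-7 m⁴
Required critical load P_cr = n·P = 2.7 × 223 = 602.1 kN = 6.021×10^5 N
From P_cr = π²EI/(K·L)²:  L = (1/K)·√(π²EI/P_cr) = (1/2)·√(π²×1.15×10^10×8.391×10^-7/6.021×10^5)
L = 0.199 m

L_max ≈ 0.199 m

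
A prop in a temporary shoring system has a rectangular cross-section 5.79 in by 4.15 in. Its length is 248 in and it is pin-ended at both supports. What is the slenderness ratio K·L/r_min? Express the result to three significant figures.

λ ≈ 207

For a rectangle r_min = b/√12 = 4.15/√12 = 1.198 in
L_e = K·L = 1 × 248 = 248.0 in
λ = L_e / r_min = 248.00 / 1.198 = 207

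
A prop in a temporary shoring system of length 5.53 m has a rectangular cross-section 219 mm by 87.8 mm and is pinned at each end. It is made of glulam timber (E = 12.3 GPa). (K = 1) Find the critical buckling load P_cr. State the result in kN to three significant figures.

Buckling occurs about the weak axis: I_min = h·b³/12 with b = 87.8 mm (the shorter side).
I_min = 219×87.8³/12 = 1.235×10^7 mm⁴
I = 1.235×10^7 mm⁴ = 1.235×10^-5 m⁴
Effective length L_e = K·L = 1 × 5.53 = 5.530 m
P_cr = π²EI / L_e² = π² × 12.3×10⁹ × 1.235×10^-5 / 5.530² = 4.903×10^4 N

P_cr ≈ 49.0 kN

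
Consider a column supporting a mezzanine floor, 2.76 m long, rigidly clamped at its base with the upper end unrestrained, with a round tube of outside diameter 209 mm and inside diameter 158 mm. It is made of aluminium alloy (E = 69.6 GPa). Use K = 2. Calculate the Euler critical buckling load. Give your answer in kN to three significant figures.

P_cr ≈ 1420 kN

d_o = 209 mm, d_i = 158 mm
I = π(d_o⁴ − d_i⁴)/64 = π(209⁴ − 158.0⁴)/64 = 6.307×10^7 mm⁴
I = 6.307×10^7 mm⁴ = 6.307×10^-5 m⁴
Effective length L_e = K·L = 2 × 2.76 = 5.520 m
P_cr = π²EI / L_e² = π² × 69.6×10⁹ × 6.307×10^-5 / 5.520² = 1.422×10^6 N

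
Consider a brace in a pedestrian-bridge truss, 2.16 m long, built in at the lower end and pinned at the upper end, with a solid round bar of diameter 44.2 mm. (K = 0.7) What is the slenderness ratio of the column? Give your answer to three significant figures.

λ ≈ 137

I = πd⁴/64 = π×44.2⁴/64 = 1.874×10^5 mm⁴
A = 1.534×10^3 mm²;  r_min = √(I/A) = √(1.874×10^5/1.534×10^3) = 11.05 mm
L_e = K·L = 0.7 × 2.16 m = 1.512 m = 1512.0 mm
λ = L_e / r_min = 1512.0 / 11.05 = 137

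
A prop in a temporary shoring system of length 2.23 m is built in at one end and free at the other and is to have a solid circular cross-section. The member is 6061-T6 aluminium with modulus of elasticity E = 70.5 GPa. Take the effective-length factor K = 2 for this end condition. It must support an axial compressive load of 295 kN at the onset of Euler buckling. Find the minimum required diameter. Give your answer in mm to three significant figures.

L_e = K·L = 2 × 2.23 = 4.460 m
Required I = P_cr·L_e²/(π²E) = 2.950×10^5 × 4.460² / (π² × 7.05×10^10) = 8.433×10^-6 m⁴
I_req = 8.433×10^6 mm⁴
Solid circle: I = πd⁴/64  ⇒  d = (64I/π)^(1/4) = (64×8.433×10^6/π)^(1/4) = 114 mm

d ≈ 114 mm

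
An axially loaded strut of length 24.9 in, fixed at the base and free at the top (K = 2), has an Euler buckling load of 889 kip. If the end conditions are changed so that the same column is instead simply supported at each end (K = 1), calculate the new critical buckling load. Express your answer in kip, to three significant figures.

P_cr ∝ 1/K², so P_cr,new = P_cr,old × (K_old/K_new)² = 889 × (2/1)²
= 889 × 4.000 = 3560 kip

P_cr ≈ 3560 kip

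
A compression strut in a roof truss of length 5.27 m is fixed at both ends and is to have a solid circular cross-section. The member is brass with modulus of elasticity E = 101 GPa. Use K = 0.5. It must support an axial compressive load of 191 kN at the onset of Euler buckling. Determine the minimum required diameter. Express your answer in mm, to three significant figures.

d ≈ 72.2 mm

L_e = K·L = 0.5 × 5.27 = 2.635 m
Required I = P_cr·L_e²/(π²E) = 1.910×10^5 × 2.635² / (π² × 1.01×10^11) = 1.330×10^-6 m⁴
I_req = 1.330×10^6 mm⁴
Solid circle: I = πd⁴/64  ⇒  d = (64I/π)^(1/4) = (64×1.330×10^6/π)^(1/4) = 72.2 mm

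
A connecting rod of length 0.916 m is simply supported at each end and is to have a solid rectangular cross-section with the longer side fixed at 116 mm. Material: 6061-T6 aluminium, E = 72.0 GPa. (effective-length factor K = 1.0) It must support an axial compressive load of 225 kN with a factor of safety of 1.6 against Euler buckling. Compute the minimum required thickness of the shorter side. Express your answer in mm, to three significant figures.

b ≈ 35.3 mm

Required P_cr = n·P = 1.6 × 225 = 360.0 kN
L_e = K·L = 1 × 0.916 = 0.9160 m
Required I = P_cr·L_e²/(π²E) = 3.600×10^5 × 0.9160² / (π² × 7.20×10^10) = 4.251×10^-7 m⁴
I_req = 4.251×10^5 mm⁴
Rectangle, weak axis: I_min = h·b³/12 with h = 116 mm fixed  ⇒  b = (12I/h)^(1/3) = 35.3 mm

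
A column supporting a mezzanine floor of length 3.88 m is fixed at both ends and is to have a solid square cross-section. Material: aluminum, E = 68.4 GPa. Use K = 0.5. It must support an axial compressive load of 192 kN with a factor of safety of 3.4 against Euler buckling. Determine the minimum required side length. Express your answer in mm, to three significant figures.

a ≈ 81.3 mm

Required P_cr = n·P = 3.4 × 192 = 652.8 kN
L_e = K·L = 0.5 × 3.88 = 1.940 m
Required I = P_cr·L_e²/(π²E) = 6.528×10^5 × 1.940² / (π² × 6.84×10^10) = 3.639×10^-6 m⁴
I_req = 3.639×10^6 mm⁴
Solid square: I = a⁴/12  ⇒  a = (12I)^(1/4) = (12×3.639×10^6)^(1/4) = 81.3 mm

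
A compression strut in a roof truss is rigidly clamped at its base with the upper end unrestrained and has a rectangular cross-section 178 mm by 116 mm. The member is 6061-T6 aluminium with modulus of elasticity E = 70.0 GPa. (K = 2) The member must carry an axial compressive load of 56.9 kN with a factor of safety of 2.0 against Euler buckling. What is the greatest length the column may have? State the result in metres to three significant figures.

L_max ≈ 5.93 m

Buckling occurs about the weak axis: I_min = h·b³/12 with b = 116 mm (the shorter side).
I_min = 178×116³/12 = 2.315×10^7 mm⁴
I = 2.315×10^-5 m⁴
Required critical load P_cr = n·P = 2.0 × 56.9 = 113.8 kN = 1.138×10^5 N
From P_cr = π²EI/(K·L)²:  L = (1/K)·√(π²EI/P_cr) = (1/2)·√(π²×7.00×10^10×2.315×10^-5/1.138×10^5)
L = 5.93 m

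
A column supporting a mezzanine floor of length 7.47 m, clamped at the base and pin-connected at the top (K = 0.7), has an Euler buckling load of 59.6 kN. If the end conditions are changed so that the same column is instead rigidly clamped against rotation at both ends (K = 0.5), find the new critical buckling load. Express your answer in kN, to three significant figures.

P_cr ∝ 1/K², so P_cr,new = P_cr,old × (K_old/K_new)² = 59.6 × (0.7/0.5)²
= 59.6 × 1.960 = 117 kN

P_cr ≈ 117 kN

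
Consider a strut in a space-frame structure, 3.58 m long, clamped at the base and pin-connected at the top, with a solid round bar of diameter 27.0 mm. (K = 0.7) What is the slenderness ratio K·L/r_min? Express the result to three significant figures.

λ ≈ 371

For a solid circle r = d/4 = 27.0/4 = 6.750 mm
L_e = K·L = 0.7 × 3.58 m = 2.506 m = 2506.0 mm
λ = L_e / r_min = 2506.0 / 6.750 = 371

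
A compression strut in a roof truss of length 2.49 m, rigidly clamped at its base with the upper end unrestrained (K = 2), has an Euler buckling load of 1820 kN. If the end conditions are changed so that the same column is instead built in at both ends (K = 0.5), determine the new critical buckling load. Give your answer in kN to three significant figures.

P_cr ≈ 29100 kN

P_cr ∝ 1/K², so P_cr,new = P_cr,old × (K_old/K_new)² = 1820 × (2/0.5)²
= 1820 × 16.00 = 29100 kN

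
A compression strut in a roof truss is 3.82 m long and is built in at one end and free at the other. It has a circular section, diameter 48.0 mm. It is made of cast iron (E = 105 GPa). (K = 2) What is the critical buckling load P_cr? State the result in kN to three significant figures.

P_cr ≈ 4.63 kN

I = πd⁴/64 = π×48.0⁴/64 = 2.606×10^5 mm⁴
I = 2.606×10^5 mm⁴ = 2.606×10^-7 m⁴
Effective length L_e = K·L = 2 × 3.82 = 7.640 m
P_cr = π²EI / L_e² = π² × 105×10⁹ × 2.606×10^-7 / 7.640² = 4.626×10^3 N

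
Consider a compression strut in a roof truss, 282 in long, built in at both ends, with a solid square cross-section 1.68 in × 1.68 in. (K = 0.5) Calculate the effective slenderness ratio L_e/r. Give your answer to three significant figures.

For a square r = a/√12 = 1.68/√12 = 0.4850 in
L_e = K·L = 0.5 × 282 = 141.0 in
λ = L_e / r_min = 141.00 / 0.4850 = 291

λ ≈ 291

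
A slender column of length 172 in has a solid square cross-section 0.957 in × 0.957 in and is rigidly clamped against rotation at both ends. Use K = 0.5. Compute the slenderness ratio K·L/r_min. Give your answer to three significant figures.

λ ≈ 311

For a square r = a/√12 = 0.957/√12 = 0.2763 in
L_e = K·L = 0.5 × 172 = 86.00 in
λ = L_e / r_min = 86.000 / 0.2763 = 311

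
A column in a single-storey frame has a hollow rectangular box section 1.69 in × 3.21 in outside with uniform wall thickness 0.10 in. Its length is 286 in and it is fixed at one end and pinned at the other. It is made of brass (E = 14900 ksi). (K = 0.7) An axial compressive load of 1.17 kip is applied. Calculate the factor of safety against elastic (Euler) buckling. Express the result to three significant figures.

n ≈ 1.45

Inner dimensions: h_i = 3.21 − 2×0.10 = 3.010 in, b_i = 1.69 − 2×0.10 = 1.490 in
Weak-axis I_min = (h_o·b_o³ − h_i·b_i³)/12 with b_o = 1.69, b_i = 1.490 in (shorter outer/inner sides).
I_min = (3.21×1.69³ − 3.010×1.490³)/12 = 0.4614 in⁴
Effective length L_e = K·L = 0.7 × 286 = 200.2 in
P_cr = π²EI / L_e² = π² × 14900×10³ × 0.4614 / 200.2² = 1.693×10^3 lb
Factor of safety n = P_cr / P = 1.6930 / 1.17 = 1.45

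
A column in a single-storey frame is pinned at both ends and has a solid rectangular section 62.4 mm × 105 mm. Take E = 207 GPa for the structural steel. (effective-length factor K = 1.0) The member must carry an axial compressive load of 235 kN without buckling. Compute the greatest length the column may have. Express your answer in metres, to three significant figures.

L_max ≈ 4.30 m

Buckling occurs about the weak axis: I_min = h·b³/12 with b = 62.4 mm (the shorter side).
I_min = 105×62.4³/12 = 2.126×10^6 mm⁴
I = 2.126×10^-6 m⁴
At the buckling limit P_cr = P = 2.350×10^5 N
From P_cr = π²EI/(K·L)²:  L = (1/K)·√(π²EI/P_cr) = (1/1)·√(π²×2.07×10^11×2.126×10^-6/2.350×10^5)
L = 4.30 m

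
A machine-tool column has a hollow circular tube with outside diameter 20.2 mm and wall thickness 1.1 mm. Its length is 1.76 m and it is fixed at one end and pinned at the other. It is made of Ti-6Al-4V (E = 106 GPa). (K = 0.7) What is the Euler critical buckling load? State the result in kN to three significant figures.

P_cr ≈ 2.08 kN

Inner diameter d_i = 20.2 − 2×1.1 = 18.00 mm
I = π(d_o⁴ − d_i⁴)/64 = π(20.2⁴ − 18.00⁴)/64 = 3.020×10^3 mm⁴
I = 3.020×10^3 mm⁴ = 3.020×10^-9 m⁴
Effective length L_e = K·L = 0.7 × 1.76 = 1.232 m
P_cr = π²EI / L_e² = π² × 106×10⁹ × 3.020×10^-9 / 1.232² = 2.081×10^3 N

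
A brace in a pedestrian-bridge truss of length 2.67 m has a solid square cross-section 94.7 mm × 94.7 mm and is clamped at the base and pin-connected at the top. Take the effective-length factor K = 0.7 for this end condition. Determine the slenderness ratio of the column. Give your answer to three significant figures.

λ ≈ 68.4

For a square r = a/√12 = 94.7/√12 = 27.34 mm
L_e = K·L = 0.7 × 2.67 m = 1.869 m = 1869.0 mm
λ = L_e / r_min = 1869.0 / 27.34 = 68.4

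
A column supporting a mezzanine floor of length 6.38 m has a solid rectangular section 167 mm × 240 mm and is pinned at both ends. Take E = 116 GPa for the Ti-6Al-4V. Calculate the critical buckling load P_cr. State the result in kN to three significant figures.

Buckling occurs about the weak axis: I_min = h·b³/12 with b = 167 mm (the shorter side).
I_min = 240×167³/12 = 9.315×10^7 mm⁴
I = 9.315×10^7 mm⁴ = 9.315×10^-5 m⁴
Effective length L_e = K·L = 1 × 6.38 = 6.380 m
P_cr = π²EI / L_e² = π² × 116×10⁹ × 9.315×10^-5 / 6.380² = 2.620×10^6 N

P_cr ≈ 2620 kN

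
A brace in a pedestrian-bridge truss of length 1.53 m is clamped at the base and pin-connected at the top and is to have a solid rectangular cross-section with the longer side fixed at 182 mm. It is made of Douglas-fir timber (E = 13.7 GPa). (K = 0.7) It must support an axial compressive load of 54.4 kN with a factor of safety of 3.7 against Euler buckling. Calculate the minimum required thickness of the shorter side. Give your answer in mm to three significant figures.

b ≈ 48.3 mm

Required P_cr = n·P = 3.7 × 54.4 = 201.3 kN
L_e = K·L = 0.7 × 1.53 = 1.071 m
Required I = P_cr·L_e²/(π²E) = 2.013×10^5 × 1.071² / (π² × 1.37×10^10) = 1.707×10^-6 m⁴
I_req = 1.707×10^6 mm⁴
Rectangle, weak axis: I_min = h·b³/12 with h = 182 mm fixed  ⇒  b = (12I/h)^(1/3) = 48.3 mm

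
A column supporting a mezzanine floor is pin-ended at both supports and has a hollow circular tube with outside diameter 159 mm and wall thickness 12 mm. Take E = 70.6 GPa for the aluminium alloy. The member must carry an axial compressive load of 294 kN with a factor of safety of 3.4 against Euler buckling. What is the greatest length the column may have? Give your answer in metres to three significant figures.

Inner diameter d_i = 159 − 2×12 = 135.0 mm
I = π(d_o⁴ − d_i⁴)/64 = π(159⁴ − 135.0⁴)/64 = 1.507×10^7 mm⁴
I = 1.507×10^-5 m⁴
Required critical load P_cr = n·P = 3.4 × 294 = 999.6 kN = 9.996×10^5 N
From P_cr = π²EI/(K·L)²:  L = (1/K)·√(π²EI/P_cr) = (1/1)·√(π²×7.06×10^10×1.507×10^-5/9.996×10^5)
L = 3.24 m

L_max ≈ 3.24 m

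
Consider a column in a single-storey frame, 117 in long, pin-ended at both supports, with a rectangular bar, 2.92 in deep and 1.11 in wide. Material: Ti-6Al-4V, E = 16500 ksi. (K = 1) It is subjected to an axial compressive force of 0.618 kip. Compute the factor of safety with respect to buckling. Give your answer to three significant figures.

Buckling occurs about the weak axis: I_min = h·b³/12 with b = 1.11 in (the shorter side).
I_min = 2.92×1.11³/12 = 0.3328 in⁴
Effective length L_e = K·L = 1 × 117 = 117.0 in
P_cr = π²EI / L_e² = π² × 16500×10³ × 0.3328 / 117.0² = 3.959×10^3 lb
Factor of safety n = P_cr / P = 3.9590 / 0.618 = 6.41

n ≈ 6.41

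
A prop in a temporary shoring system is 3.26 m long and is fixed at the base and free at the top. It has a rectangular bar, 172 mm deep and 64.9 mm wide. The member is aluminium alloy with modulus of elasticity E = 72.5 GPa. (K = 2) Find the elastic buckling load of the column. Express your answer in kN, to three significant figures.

P_cr ≈ 66.0 kN

Buckling occurs about the weak axis: I_min = h·b³/12 with b = 64.9 mm (the shorter side).
I_min = 172×64.9³/12 = 3.918×10^6 mm⁴
I = 3.918×10^6 mm⁴ = 3.918×10^-6 m⁴
Effective length L_e = K·L = 2 × 3.26 = 6.520 m
P_cr = π²EI / L_e² = π² × 72.5×10⁹ × 3.918×10^-6 / 6.520² = 6.595×10^4 N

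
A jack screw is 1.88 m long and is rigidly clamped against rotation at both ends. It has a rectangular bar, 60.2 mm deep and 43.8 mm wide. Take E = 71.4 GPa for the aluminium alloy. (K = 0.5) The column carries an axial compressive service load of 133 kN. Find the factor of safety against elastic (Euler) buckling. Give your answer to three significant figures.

n ≈ 2.53

Buckling occurs about the weak axis: I_min = h·b³/12 with b = 43.8 mm (the shorter side).
I_min = 60.2×43.8³/12 = 4.215×10^5 mm⁴
I = 4.215×10^5 mm⁴ = 4.215×10^-7 m⁴
Effective length L_e = K·L = 0.5 × 1.88 = 0.9400 m
P_cr = π²EI / L_e² = π² × 71.4×10⁹ × 4.215×10^-7 / 0.9400² = 3.362×10^5 N
Factor of safety n = P_cr / P = 336.19 / 133 = 2.53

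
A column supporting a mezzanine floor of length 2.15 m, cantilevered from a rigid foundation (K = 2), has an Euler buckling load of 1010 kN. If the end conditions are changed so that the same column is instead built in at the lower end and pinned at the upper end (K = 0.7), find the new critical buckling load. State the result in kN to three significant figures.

P_cr ∝ 1/K², so P_cr,new = P_cr,old × (K_old/K_new)² = 1010 × (2/0.7)²
= 1010 × 8.163 = 8240 kN

P_cr ≈ 8240 kN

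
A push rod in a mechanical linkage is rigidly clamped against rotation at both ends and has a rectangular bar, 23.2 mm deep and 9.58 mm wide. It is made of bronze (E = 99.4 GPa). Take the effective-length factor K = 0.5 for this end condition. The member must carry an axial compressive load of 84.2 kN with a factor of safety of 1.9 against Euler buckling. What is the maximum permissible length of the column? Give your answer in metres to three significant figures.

Buckling occurs about the weak axis: I_min = h·b³/12 with b = 9.58 mm (the shorter side).
I_min = 23.2×9.58³/12 = 1.700×10^3 mm⁴
I = 1.700×10^-9 m⁴
Required critical load P_cr = n·P = 1.9 × 84.2 = 160.0 kN = 1.600×10^5 N
From P_cr = π²EI/(K·L)²:  L = (1/K)·√(π²EI/P_cr) = (1/0.5)·√(π²×9.94×10^10×1.700×10^-9/1.600×10^5)
L = 0.204 m

L_max ≈ 0.204 m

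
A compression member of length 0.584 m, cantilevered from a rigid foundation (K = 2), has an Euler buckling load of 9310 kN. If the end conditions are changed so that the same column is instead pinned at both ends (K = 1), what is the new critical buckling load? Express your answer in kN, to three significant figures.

P_cr ≈ 37200 kN

P_cr ∝ 1/K², so P_cr,new = P_cr,old × (K_old/K_new)² = 9310 × (2/1)²
= 9310 × 4.000 = 37200 kN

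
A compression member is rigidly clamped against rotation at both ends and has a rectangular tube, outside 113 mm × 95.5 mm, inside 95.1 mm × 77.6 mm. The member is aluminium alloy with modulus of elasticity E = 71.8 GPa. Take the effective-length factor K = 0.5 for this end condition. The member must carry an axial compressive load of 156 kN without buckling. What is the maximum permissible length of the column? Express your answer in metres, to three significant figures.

Weak-axis I_min = (h_o·b_o³ − h_i·b_i³)/12 with b_o = 95.5, b_i = 77.60 mm (shorter outer/inner sides).
I_min = (113×95.5³ − 95.10×77.60³)/12 = 4.499×10^6 mm⁴
I = 4.499×10^-6 m⁴
At the buckling limit P_cr = P = 1.560×10^5 N
From P_cr = π²EI/(K·L)²:  L = (1/K)·√(π²EI/P_cr) = (1/0.5)·√(π²×7.18×10^10×4.499×10^-6/1.560×10^5)
L = 9.04 m

L_max ≈ 9.04 m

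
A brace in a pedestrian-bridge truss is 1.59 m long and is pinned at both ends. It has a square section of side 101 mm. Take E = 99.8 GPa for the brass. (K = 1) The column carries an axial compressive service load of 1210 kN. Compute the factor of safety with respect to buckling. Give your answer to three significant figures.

n ≈ 2.79

I = a⁴/12 = 101⁴/12 = 8.672×10^6 mm⁴
I = 8.672×10^6 mm⁴ = 8.672×10^-6 m⁴
Effective length L_e = K·L = 1 × 1.59 = 1.590 m
P_cr = π²EI / L_e² = π² × 99.8×10⁹ × 8.672×10^-6 / 1.590² = 3.379×10^6 N
Factor of safety n = P_cr / P = 3378.6 / 1210 = 2.79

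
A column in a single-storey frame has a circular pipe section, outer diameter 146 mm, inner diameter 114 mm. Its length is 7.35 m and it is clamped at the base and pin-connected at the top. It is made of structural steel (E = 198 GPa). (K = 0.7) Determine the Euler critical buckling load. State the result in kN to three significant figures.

d_o = 146 mm, d_i = 114 mm
I = π(d_o⁴ − d_i⁴)/64 = π(146⁴ − 114.0⁴)/64 = 1.401×10^7 mm⁴
I = 1.401×10^7 mm⁴ = 1.401×10^-5 m⁴
Effective length L_e = K·L = 0.7 × 7.35 = 5.145 m
P_cr = π²EI / L_e² = π² × 198×10⁹ × 1.401×10^-5 / 5.145² = 1.035×10^6 N

P_cr ≈ 1030 kN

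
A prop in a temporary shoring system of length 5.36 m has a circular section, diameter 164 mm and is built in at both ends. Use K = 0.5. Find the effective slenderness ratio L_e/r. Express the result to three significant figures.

For a solid circle r = d/4 = 164/4 = 41.00 mm
L_e = K·L = 0.5 × 5.36 m = 2.680 m = 2680.0 mm
λ = L_e / r_min = 2680.0 / 41.00 = 65.4

λ ≈ 65.4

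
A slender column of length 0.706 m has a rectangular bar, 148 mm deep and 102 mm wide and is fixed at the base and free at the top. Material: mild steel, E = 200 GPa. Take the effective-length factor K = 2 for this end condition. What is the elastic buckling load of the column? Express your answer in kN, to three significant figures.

Buckling occurs about the weak axis: I_min = h·b³/12 with b = 102 mm (the shorter side).
I_min = 148×102³/12 = 1.309×10^7 mm⁴
I = 1.309×10^7 mm⁴ = 1.309×10^-5 m⁴
Effective length L_e = K·L = 2 × 0.706 = 1.412 m
P_cr = π²EI / L_e² = π² × 200×10⁹ × 1.309×10^-5 / 1.412² = 1.296×10^7 N

P_cr ≈ 13000 kN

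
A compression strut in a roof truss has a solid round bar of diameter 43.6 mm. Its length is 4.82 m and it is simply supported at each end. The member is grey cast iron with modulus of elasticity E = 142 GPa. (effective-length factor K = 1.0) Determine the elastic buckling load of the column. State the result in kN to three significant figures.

I = πd⁴/64 = π×43.6⁴/64 = 1.774×10^5 mm⁴
I = 1.774×10^5 mm⁴ = 1.774×10^-7 m⁴
Effective length L_e = K·L = 1 × 4.82 = 4.820 m
P_cr = π²EI / L_e² = π² × 142×10⁹ × 1.774×10^-7 / 4.820² = 1.070×10^4 N

P_cr ≈ 10.7 kN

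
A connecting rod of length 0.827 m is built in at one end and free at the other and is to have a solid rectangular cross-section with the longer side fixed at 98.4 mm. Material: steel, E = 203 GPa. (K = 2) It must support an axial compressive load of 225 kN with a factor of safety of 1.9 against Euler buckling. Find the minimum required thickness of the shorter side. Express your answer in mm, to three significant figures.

b ≈ 41.4 mm

Required P_cr = n·P = 1.9 × 225 = 427.5 kN
L_e = K·L = 2 × 0.827 = 1.654 m
Required I = P_cr·L_e²/(π²E) = 4.275×10^5 × 1.654² / (π² × 2.03×10^11) = 5.837×10^-7 m⁴
I_req = 5.837×10^5 mm⁴
Rectangle, weak axis: I_min = h·b³/12 with h = 98.4 mm fixed  ⇒  b = (12I/h)^(1/3) = 41.4 mm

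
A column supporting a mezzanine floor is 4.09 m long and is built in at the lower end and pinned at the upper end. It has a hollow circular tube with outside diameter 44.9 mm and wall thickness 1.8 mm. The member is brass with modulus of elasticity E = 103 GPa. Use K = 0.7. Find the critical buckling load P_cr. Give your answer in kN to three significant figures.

Inner diameter d_i = 44.9 − 2×1.8 = 41.30 mm
I = π(d_o⁴ − d_i⁴)/64 = π(44.9⁴ − 41.30⁴)/64 = 5.669×10^4 mm⁴
I = 5.669×10^4 mm⁴ = 5.669×10^-8 m⁴
Effective length L_e = K·L = 0.7 × 4.09 = 2.863 m
P_cr = π²EI / L_e² = π² × 103×10⁹ × 5.669×10^-8 / 2.863² = 7.031×10^3 N

P_cr ≈ 7.03 kN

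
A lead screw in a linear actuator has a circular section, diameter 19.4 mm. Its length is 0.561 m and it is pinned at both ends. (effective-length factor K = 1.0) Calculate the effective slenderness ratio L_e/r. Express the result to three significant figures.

For a solid circle r = d/4 = 19.4/4 = 4.850 mm
L_e = K·L = 1 × 0.561 m = 0.5610 m = 561.00 mm
λ = L_e / r_min = 561.00 / 4.850 = 116

λ ≈ 116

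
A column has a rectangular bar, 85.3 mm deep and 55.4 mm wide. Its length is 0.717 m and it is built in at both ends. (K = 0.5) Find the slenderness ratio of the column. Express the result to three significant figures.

λ ≈ 22.4

For a rectangle r_min = b/√12 = 55.4/√12 = 15.99 mm
L_e = K·L = 0.5 × 0.717 m = 0.3585 m = 358.50 mm
λ = L_e / r_min = 358.50 / 15.99 = 22.4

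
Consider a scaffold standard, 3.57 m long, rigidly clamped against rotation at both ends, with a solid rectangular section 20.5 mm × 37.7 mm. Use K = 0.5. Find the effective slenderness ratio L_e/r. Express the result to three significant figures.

Buckling occurs about the weak axis: I_min = h·b³/12 with b = 20.5 mm (the shorter side).
I_min = 37.7×20.5³/12 = 2.707×10^4 mm⁴
A = 772.8 mm²;  r_min = √(I/A) = √(2.707×10^4/772.8) = 5.918 mm
L_e = K·L = 0.5 × 3.57 m = 1.785 m = 1785.0 mm
λ = L_e / r_min = 1785.0 / 5.918 = 302

λ ≈ 302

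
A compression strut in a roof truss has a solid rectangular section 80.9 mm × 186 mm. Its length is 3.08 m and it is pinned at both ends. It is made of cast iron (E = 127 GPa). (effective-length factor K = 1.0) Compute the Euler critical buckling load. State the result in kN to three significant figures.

P_cr ≈ 1080 kN

Buckling occurs about the weak axis: I_min = h·b³/12 with b = 80.9 mm (the shorter side).
I_min = 186×80.9³/12 = 8.207×10^6 mm⁴
I = 8.207×10^6 mm⁴ = 8.207×10^-6 m⁴
Effective length L_e = K·L = 1 × 3.08 = 3.080 m
P_cr = π²EI / L_e² = π² × 127×10⁹ × 8.207×10^-6 / 3.080² = 1.084×10^6 N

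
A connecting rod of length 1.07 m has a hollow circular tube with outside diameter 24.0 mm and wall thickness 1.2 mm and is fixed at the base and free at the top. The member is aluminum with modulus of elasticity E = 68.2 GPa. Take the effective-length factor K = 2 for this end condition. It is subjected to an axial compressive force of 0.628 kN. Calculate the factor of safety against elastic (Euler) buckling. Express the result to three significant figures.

Inner diameter d_i = 24.0 − 2×1.2 = 21.60 mm
I = π(d_o⁴ − d_i⁴)/64 = π(24.0⁴ − 21.60⁴)/64 = 5.601×10^3 mm⁴
I = 5.601×10^3 mm⁴ = 5.601×10^-9 m⁴
Effective length L_e = K·L = 2 × 1.07 = 2.140 m
P_cr = π²EI / L_e² = π² × 68.2×10⁹ × 5.601×10^-9 / 2.140² = 823.2 N
Factor of safety n = P_cr / P = 0.82320 / 0.628 = 1.31

n ≈ 1.31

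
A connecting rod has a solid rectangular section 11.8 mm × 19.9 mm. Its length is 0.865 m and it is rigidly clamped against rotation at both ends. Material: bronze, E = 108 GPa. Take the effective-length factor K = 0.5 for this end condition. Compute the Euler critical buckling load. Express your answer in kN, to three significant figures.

Buckling occurs about the weak axis: I_min = h·b³/12 with b = 11.8 mm (the shorter side).
I_min = 19.9×11.8³/12 = 2.725×10^3 mm⁴
I = 2.725×10^3 mm⁴ = 2.725×10^-9 m⁴
Effective length L_e = K·L = 0.5 × 0.865 = 0.4325 m
P_cr = π²EI / L_e² = π² × 108×10⁹ × 2.725×10^-9 / 0.4325² = 1.553×10^4 N

P_cr ≈ 15.5 kN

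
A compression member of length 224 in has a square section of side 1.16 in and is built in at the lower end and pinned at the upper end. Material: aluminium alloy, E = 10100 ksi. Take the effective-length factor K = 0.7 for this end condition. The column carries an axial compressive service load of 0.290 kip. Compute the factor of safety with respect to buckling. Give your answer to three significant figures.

n ≈ 2.11

I = a⁴/12 = 1.16⁴/12 = 0.1509 in⁴
Effective length L_e = K·L = 0.7 × 224 = 156.8 in
P_cr = π²EI / L_e² = π² × 10100×10³ × 0.1509 / 156.8² = 611.8 lb
Factor of safety n = P_cr / P = 0.61176 / 0.290 = 2.11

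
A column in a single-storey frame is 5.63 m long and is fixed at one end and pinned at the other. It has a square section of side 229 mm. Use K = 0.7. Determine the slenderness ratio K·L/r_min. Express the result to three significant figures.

I = a⁴/12 = 229⁴/12 = 2.292×10^8 mm⁴
A = 5.244×10^4 mm²;  r_min = √(I/A) = √(2.292×10^8/5.244×10^4) = 66.11 mm
L_e = K·L = 0.7 × 5.63 m = 3.941 m = 3941.0 mm
λ = L_e / r_min = 3941.0 / 66.11 = 59.6

λ ≈ 59.6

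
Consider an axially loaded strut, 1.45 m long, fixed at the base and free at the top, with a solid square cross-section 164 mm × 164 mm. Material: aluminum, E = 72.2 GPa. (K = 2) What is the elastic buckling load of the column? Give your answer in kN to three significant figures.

P_cr ≈ 5110 kN

I = a⁴/12 = 164⁴/12 = 6.028×10^7 mm⁴
I = 6.028×10^7 mm⁴ = 6.028×10^-5 m⁴
Effective length L_e = K·L = 2 × 1.45 = 2.900 m
P_cr = π²EI / L_e² = π² × 72.2×10⁹ × 6.028×10^-5 / 2.900² = 5.108×10^6 N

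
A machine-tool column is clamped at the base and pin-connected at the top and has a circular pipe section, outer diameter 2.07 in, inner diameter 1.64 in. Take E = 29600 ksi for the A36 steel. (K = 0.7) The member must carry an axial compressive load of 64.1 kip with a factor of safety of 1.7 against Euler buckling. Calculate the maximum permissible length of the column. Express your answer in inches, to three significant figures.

L_max ≈ 54.7 in

d_o = 2.07 in, d_i = 1.64 in
I = π(d_o⁴ − d_i⁴)/64 = π(2.07⁴ − 1.640⁴)/64 = 0.5462 in⁴
Required critical load P_cr = n·P = 1.7 × 64.1 = 109.0 kip = 1.090×10^5 lb
From P_cr = π²EI/(K·L)²:  L = (1/K)·√(π²EI/P_cr) = (1/0.7)·√(π²×2.96×10^7×0.5462/1.090×10^5)
L = 54.7 in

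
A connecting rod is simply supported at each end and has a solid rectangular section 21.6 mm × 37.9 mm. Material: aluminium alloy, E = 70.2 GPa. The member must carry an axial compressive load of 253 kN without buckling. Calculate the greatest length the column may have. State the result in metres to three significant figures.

L_max ≈ 0.295 m

Buckling occurs about the weak axis: I_min = h·b³/12 with b = 21.6 mm (the shorter side).
I_min = 37.9×21.6³/12 = 3.183×10^4 mm⁴
I = 3.183×10^-8 m⁴
At the buckling limit P_cr = P = 2.530×10^5 N
From P_cr = π²EI/(K·L)²:  L = (1/K)·√(π²EI/P_cr) = (1/1)·√(π²×7.02×10^10×3.183×10^-8/2.530×10^5)
L = 0.295 m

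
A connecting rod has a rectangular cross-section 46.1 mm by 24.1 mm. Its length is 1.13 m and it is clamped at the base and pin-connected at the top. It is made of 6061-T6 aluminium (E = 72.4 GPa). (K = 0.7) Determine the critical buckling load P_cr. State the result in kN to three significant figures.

P_cr ≈ 61.4 kN

Buckling occurs about the weak axis: I_min = h·b³/12 with b = 24.1 mm (the shorter side).
I_min = 46.1×24.1³/12 = 5.377×10^4 mm⁴
I = 5.377×10^4 mm⁴ = 5.377×10^-8 m⁴
Effective length L_e = K·L = 0.7 × 1.13 = 0.7910 m
P_cr = π²EI / L_e² = π² × 72.4×10⁹ × 5.377×10^-8 / 0.7910² = 6.141×10^4 N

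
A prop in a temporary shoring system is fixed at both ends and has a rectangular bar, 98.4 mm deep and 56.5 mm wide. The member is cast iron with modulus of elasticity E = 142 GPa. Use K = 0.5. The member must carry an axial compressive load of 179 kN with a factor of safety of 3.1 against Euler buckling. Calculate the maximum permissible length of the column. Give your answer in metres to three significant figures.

Buckling occurs about the weak axis: I_min = h·b³/12 with b = 56.5 mm (the shorter side).
I_min = 98.4×56.5³/12 = 1.479×10^6 mm⁴
I = 1.479×10^-6 m⁴
Required critical load P_cr = n·P = 3.1 × 179 = 554.9 kN = 5.549×10^5 N
From P_cr = π²EI/(K·L)²:  L = (1/K)·√(π²EI/P_cr) = (1/0.5)·√(π²×1.42×10^11×1.479×10^-6/5.549×10^5)
L = 3.87 m

L_max ≈ 3.87 m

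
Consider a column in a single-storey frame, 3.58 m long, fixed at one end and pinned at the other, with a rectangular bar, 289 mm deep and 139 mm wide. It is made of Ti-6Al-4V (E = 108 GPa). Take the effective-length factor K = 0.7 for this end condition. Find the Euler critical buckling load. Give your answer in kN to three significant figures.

P_cr ≈ 11000 kN

Buckling occurs about the weak axis: I_min = h·b³/12 with b = 139 mm (the shorter side).
I_min = 289×139³/12 = 6.468×10^7 mm⁴
I = 6.468×10^7 mm⁴ = 6.468×10^-5 m⁴
Effective length L_e = K·L = 0.7 × 3.58 = 2.506 m
P_cr = π²EI / L_e² = π² × 108×10⁹ × 6.468×10^-5 / 2.506² = 1.098×10^7 N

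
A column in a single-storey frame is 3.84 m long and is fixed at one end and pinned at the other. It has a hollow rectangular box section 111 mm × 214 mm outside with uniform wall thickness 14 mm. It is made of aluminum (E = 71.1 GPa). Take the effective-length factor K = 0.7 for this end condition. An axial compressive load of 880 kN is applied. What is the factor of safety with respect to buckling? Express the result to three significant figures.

n ≈ 1.71

Inner dimensions: h_i = 214 − 2×14 = 186.0 mm, b_i = 111 − 2×14 = 83.00 mm
Weak-axis I_min = (h_o·b_o³ − h_i·b_i³)/12 with b_o = 111, b_i = 83.00 mm (shorter outer/inner sides).
I_min = (214×111³ − 186.0×83.00³)/12 = 1.553×10^7 mm⁴
I = 1.553×10^7 mm⁴ = 1.553×10^-5 m⁴
Effective length L_e = K·L = 0.7 × 3.84 = 2.688 m
P_cr = π²EI / L_e² = π² × 71.1×10⁹ × 1.553×10^-5 / 2.688² = 1.508×10^6 N
Factor of safety n = P_cr / P = 1508.0 / 880 = 1.71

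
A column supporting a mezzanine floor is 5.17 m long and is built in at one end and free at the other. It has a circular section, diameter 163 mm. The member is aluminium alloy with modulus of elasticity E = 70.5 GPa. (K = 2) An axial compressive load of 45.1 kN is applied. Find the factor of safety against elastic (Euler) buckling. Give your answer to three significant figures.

n ≈ 5.00

I = πd⁴/64 = π×163⁴/64 = 3.465×10^7 mm⁴
I = 3.465×10^7 mm⁴ = 3.465×10^-5 m⁴
Effective length L_e = K·L = 2 × 5.17 = 10.34 m
P_cr = π²EI / L_e² = π² × 70.5×10⁹ × 3.465×10^-5 / 10.34² = 2.255×10^5 N
Factor of safety n = P_cr / P = 225.51 / 45.1 = 5.00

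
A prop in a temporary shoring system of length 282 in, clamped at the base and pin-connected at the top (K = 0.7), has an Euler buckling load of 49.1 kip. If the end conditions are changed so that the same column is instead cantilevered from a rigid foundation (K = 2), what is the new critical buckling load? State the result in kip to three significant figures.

P_cr ∝ 1/K², so P_cr,new = P_cr,old × (K_old/K_new)² = 49.1 × (0.7/2)²
= 49.1 × 0.1225 = 6.01 kip

P_cr ≈ 6.01 kip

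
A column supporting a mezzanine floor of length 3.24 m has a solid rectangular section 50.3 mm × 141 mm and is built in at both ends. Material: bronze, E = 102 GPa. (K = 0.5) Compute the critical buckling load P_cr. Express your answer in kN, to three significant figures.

P_cr ≈ 574 kN

Buckling occurs about the weak axis: I_min = h·b³/12 with b = 50.3 mm (the shorter side).
I_min = 141×50.3³/12 = 1.495×10^6 mm⁴
I = 1.495×10^6 mm⁴ = 1.495×10^-6 m⁴
Effective length L_e = K·L = 0.5 × 3.24 = 1.620 m
P_cr = π²EI / L_e² = π² × 102×10⁹ × 1.495×10^-6 / 1.620² = 5.736×10^5 N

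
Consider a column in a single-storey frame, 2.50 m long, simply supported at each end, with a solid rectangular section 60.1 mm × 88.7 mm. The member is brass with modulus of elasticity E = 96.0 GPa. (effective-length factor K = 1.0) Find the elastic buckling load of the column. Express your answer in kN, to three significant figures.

P_cr ≈ 243 kN

Buckling occurs about the weak axis: I_min = h·b³/12 with b = 60.1 mm (the shorter side).
I_min = 88.7×60.1³/12 = 1.605×10^6 mm⁴
I = 1.605×10^6 mm⁴ = 1.605×10^-6 m⁴
Effective length L_e = K·L = 1 × 2.50 = 2.500 m
P_cr = π²EI / L_e² = π² × 96.0×10⁹ × 1.605×10^-6 / 2.500² = 2.433×10^5 N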